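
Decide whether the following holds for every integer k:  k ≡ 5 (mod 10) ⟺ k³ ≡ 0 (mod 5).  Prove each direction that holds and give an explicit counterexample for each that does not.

Only the forward implication holds.

(→) Suppose k ≡ 5 (mod 10). Then k³ ≡ 5³ = 125 (mod 10), and since 5 ∣ 10, also k³ ≡ 0 (mod 5).

(←) This fails: take k = 0. Then 0³ = 0 ≡ 0 (mod 5), yet 0 ≡ 0 (mod 10), not 5.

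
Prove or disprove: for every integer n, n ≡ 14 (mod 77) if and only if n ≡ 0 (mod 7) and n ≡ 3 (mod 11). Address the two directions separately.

Equivalent; both directions hold.

[⇒] Suppose n ≡ 14 (mod 77); write n = 77j + 14. Since 7 ∣ 77, reducing mod 7 gives n ≡ 14 ≡ 0 (mod 7); since 11 ∣ 77, reducing mod 11 gives n ≡ 14 ≡ 3 (mod 11).

[⇐] Conversely, if n ≡ 0 (mod 7) and n ≡ 3 (mod 11), then by the Chinese remainder theorem n ≡ 14 (mod 77). This is exactly n ≡ 14 (mod 77).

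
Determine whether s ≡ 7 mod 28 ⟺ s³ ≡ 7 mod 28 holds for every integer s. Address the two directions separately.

Converse. Suppose s³ ≡ 7 (mod 28). The only residue r in {0, …, 27} with r³ ≡ 7 (mod 28) is r = 7, so s ≡ 7 (mod 28).

Forward direction. Suppose s ≡ 7 mod 28. Write s = 28j + 7. Then (28j + 7)³ = 21952j³ + 16464j² + 4116j + 343 = 28(784j³ + 588j² + 147j + 12) + 7, so s³ ≡ 7 (mod 28).

Equivalent; both directions hold.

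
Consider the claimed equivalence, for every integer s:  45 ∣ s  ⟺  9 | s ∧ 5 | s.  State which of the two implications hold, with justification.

Both implications hold.

[⇒] If 45 ∣ s, write s = 45q. Since 45 = 5·9, s = 9·(5q), so 9 ∣ s; and since 45 = 9·5, s = 5·(9q), so 5 ∣ s.

[⇐] Suppose 9 ∣ s and 5 ∣ s. Any common multiple of 9 and 5 is a multiple of their lcm; here gcd(9, 5) = 1, so lcm(9, 5) = 9·5 = 45, so 45 ∣ s.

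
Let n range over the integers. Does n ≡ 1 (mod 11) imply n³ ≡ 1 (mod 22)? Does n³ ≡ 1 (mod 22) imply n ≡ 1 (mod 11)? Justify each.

The forward direction fails; the converse holds.

(⟹) This fails: take n = 12. Then 12 ≡ 1 (mod 11), but 12³ = 1728 ≡ 12 (mod 22), not 1.

(⟸) Conversely, the residues r modulo 22 with r³ ≡ 1 (mod 22) are exactly {1}, and each is ≡ 1 (mod 11).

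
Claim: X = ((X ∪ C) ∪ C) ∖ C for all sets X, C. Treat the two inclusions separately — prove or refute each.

Forward inclusion. This inclusion fails. Take X = {1}, C = {1}; then 1 ∈ X but 1 ∉ ((X ∪ C) ∪ C) ∖ C.

Reverse inclusion. Let x ∈ ((X ∪ C) ∪ C) ∖ C. Then x ∈ X and x ∉ C, from which x ∈ X.

(⊆) fails; (⊇) holds.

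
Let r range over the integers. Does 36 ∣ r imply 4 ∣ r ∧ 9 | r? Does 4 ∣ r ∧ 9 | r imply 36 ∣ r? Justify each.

(⟸) Suppose 4 ∣ r and 9 ∣ r. Any common multiple of 4 and 9 is a multiple of their lcm; here gcd(4, 9) = 1, so lcm(4, 9) = 4·9 = 36, so 36 ∣ r.

(⟹) If 36 ∣ r, write r = 36q. Since 36 = 9·4, r = 4·(9q), so 4 ∣ r; and since 36 = 4·9, r = 9·(4q), so 9 ∣ r.

Both directions hold.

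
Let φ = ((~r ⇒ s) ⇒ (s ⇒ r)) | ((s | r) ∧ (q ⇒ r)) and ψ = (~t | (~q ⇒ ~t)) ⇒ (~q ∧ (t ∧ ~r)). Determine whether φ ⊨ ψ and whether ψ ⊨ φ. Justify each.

(⇐) Assume the antecedent. If r is true, the consequent reduces to true regardless of the other variables. If r is false, the antecedent forces (r = F, s = F, q = F, t = T) or (r = F, s = T, q = F, t = T), and the consequent holds there. Either way the consequent holds.

(⇒) This fails. Under r = F, s = F, q = F, t = F, the left side is true but the right side is false.

The forward direction fails; the converse holds.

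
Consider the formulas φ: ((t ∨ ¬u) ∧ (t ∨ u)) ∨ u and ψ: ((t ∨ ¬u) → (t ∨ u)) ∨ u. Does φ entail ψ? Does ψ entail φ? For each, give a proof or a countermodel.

The biconditional holds.

Converse. Assume the antecedent. If u is true, ((t ∨ ¬u) ∧ (t ∨ u)) ∨ u reduces to true regardless of the other variables. If u is false, the antecedent forces (u = F, t = T), and ((t ∨ ¬u) ∧ (t ∨ u)) ∨ u holds there. Either way ((t ∨ ¬u) ∧ (t ∨ u)) ∨ u holds.

Forward direction. Assume the antecedent. If u is true, ((t ∨ ¬u) → (t ∨ u)) ∨ u reduces to true regardless of the other variables. If u is false, the antecedent forces (u = F, t = T), and ((t ∨ ¬u) → (t ∨ u)) ∨ u holds there. Either way ((t ∨ ¬u) → (t ∨ u)) ∨ u holds.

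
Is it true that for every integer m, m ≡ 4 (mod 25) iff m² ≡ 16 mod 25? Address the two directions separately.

Only the forward direction holds.

Forward direction. Suppose m ≡ 4 (mod 25). Write m = 25j + 4. Then (25j + 4)² = 625j² + 200j + 16 = 25(25j² + 8j) + 16, so m² ≡ 16 (mod 25).

Converse. This fails: take m = 21. Then 21² = 441 ≡ 16 (mod 25), yet 21 ≡ 21 (mod 25), not 4.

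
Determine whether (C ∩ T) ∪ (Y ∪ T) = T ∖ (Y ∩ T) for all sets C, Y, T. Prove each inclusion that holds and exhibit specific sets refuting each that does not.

(⟹) This inclusion fails. Take C = ∅, Y = {1}, T = ∅; then 1 ∈ (C ∩ T) ∪ (Y ∪ T) but 1 ∉ T ∖ (Y ∩ T).

(⟸) Let x ∈ T ∖ (Y ∩ T). Then either x ∈ T and x ∉ C, Y; or x ∈ C ∩ T and x ∉ Y. In each case x ∈ (C ∩ T) ∪ (Y ∪ T), so T ∖ (Y ∩ T) ⊆ (C ∩ T) ∪ (Y ∪ T).

The sets are not equal: only the reverse inclusion holds.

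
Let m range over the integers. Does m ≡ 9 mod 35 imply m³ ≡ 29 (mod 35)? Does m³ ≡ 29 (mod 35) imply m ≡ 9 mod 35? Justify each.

Forward direction. Suppose m ≡ 9 mod 35. Write m = 35j + 9. Then (35j + 9)³ = 42875j³ + 33075j² + 8505j + 729 = 35(1225j³ + 945j² + 243j + 20) + 29, so m³ ≡ 29 (mod 35).

Converse. This fails: take m = 4. Then 4³ = 64 ≡ 29 (mod 35), yet 4 ≡ 4 (mod 35), not 9.

Only the forward implication holds.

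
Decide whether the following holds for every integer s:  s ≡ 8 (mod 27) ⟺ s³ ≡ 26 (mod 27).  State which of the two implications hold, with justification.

(⇒) holds; (⇐) fails.

(⟸) This fails: take s = 17. Then 17³ = 4913 ≡ 26 (mod 27), yet 17 ≡ 17 (mod 27), not 8.

(⟹) Suppose s ≡ 8 (mod 27). Write s = 27j + 8. Then (27j + 8)³ = 19683j³ + 17496j² + 5184j + 512 = 27(729j³ + 648j² + 192j + 18) + 26, so s³ ≡ 26 (mod 27).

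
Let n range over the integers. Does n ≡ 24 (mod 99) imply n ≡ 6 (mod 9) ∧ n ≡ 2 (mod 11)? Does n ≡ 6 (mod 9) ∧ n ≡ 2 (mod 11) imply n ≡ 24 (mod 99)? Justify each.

The biconditional holds.

Forward direction. Suppose n ≡ 24 (mod 99); write n = 99j + 24. Since 9 ∣ 99, reducing mod 9 gives n ≡ 24 ≡ 6 (mod 9); since 11 ∣ 99, reducing mod 11 gives n ≡ 24 ≡ 2 (mod 11).

Converse. If n ≡ 6 (mod 9) and n ≡ 2 (mod 11), then by the Chinese remainder theorem n ≡ 24 (mod 99). This is exactly n ≡ 24 (mod 99).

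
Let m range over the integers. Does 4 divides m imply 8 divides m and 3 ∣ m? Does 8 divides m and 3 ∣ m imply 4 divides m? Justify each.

[⇒] This fails: take m = 4. Certainly 4 ∣ 4, but 8 ∤ 4.

[⇐] Suppose 8 ∣ m and 3 ∣ m. Any common multiple of 8 and 3 is a multiple of their lcm; here gcd(8, 3) = 1, so lcm(8, 3) = 8·3 = 24, so 24 ∣ m. Since 4 ∣ 24, it follows that 4 ∣ m.

Not equivalent: only (⇐) holds.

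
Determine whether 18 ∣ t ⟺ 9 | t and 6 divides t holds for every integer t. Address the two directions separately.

(→) If 18 ∣ t, write t = 18q. Since 18 = 2·9, t = 9·(2q), so 9 ∣ t; and since 18 = 3·6, t = 6·(3q), so 6 ∣ t.

(←) Suppose 9 ∣ t and 6 ∣ t. Any common multiple of 9 and 6 is a multiple of their lcm; here lcm(9, 6) = 9·6/gcd(9, 6) = 54/3 = 18, so 18 ∣ t.

The biconditional holds.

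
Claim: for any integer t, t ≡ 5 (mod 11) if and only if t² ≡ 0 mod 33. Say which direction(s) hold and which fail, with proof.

[⇒] This fails: take t = 5. Then 5 ≡ 5 (mod 11), but 5² = 25 ≡ 25 (mod 33), not 0.

[⇐] This fails: take t = 0. Then 0² = 0 ≡ 0 (mod 33), yet 0 ≡ 0 (mod 11), not 5.

Neither implication holds.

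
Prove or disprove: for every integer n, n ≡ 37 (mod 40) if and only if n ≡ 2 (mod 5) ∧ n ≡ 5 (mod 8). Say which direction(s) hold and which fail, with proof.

[⇒] Suppose n ≡ 37 (mod 40); write n = 40j + 37. Since 5 ∣ 40, reducing mod 5 gives n ≡ 37 ≡ 2 (mod 5); since 8 ∣ 40, reducing mod 8 gives n ≡ 37 ≡ 5 (mod 8).

[⇐] Conversely, if n ≡ 2 (mod 5) and n ≡ 5 (mod 8), then by the Chinese remainder theorem n ≡ 37 (mod 40). This is exactly n ≡ 37 (mod 40).

Equivalent; both directions hold.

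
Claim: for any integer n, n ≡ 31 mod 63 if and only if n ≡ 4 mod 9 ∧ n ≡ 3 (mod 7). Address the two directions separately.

Forward direction. Suppose n ≡ 31 (mod 63); write n = 63j + 31. Since 9 ∣ 63, reducing mod 9 gives n ≡ 31 ≡ 4 (mod 9); since 7 ∣ 63, reducing mod 7 gives n ≡ 31 ≡ 3 (mod 7).

Converse. If n ≡ 4 (mod 9) and n ≡ 3 (mod 7), then by the Chinese remainder theorem n ≡ 31 (mod 63). This is exactly n ≡ 31 (mod 63).

Equivalent; both directions hold.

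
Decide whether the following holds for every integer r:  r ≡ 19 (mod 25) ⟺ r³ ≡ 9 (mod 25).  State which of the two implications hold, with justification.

(←) Suppose r³ ≡ 9 (mod 25). The only residue r in {0, …, 24} with r³ ≡ 9 (mod 25) is r = 19, so r ≡ 19 (mod 25).

(→) Suppose r ≡ 19 (mod 25). Write r = 25j + 19. Then (25j + 19)³ = 15625j³ + 35625j² + 27075j + 6859 = 25(625j³ + 1425j² + 1083j + 274) + 9, so r³ ≡ 9 (mod 25).

Both directions hold; the statement is true.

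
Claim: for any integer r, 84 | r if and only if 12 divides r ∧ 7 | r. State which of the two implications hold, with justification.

The biconditional holds.

(→) If 84 ∣ r, write r = 84q. Since 84 = 7·12, r = 12·(7q), so 12 ∣ r; and since 84 = 12·7, r = 7·(12q), so 7 ∣ r.

(←) Suppose 12 ∣ r and 7 ∣ r. Any common multiple of 12 and 7 is a multiple of their lcm; here gcd(12, 7) = 1, so lcm(12, 7) = 12·7 = 84, so 84 ∣ r.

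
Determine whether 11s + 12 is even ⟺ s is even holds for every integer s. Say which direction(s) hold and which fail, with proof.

Both directions hold.

[⇒] Suppose 11s + 12 is even. Since 11 is odd, 11s and s have the same parity, so 11s + 12 ≡ s + 12 (mod 2). As 12 is even, 11s + 12 is even exactly when s is even. Thus s is even.

[⇐] Conversely, suppose s is even; write s = 2j. Then 11s + 12 = 11·(2j) + 12 = 2·11j + 12, which is even.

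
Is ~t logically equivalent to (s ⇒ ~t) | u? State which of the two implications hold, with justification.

Only the forward direction holds.

(→) Assume the antecedent. If u is true, (s ⇒ ~t) | u reduces to true regardless of the other variables. If u is false, the antecedent forces (u = F, t = F, s = F) or (u = F, t = F, s = T), and (s ⇒ ~t) | u holds there. Either way (s ⇒ ~t) | u holds.

(←) This fails. Under u = F, t = T, s = F, the left side is false but the right side is true.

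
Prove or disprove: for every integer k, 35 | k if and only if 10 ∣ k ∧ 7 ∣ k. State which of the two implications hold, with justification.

(→) This fails: take k = 35. Certainly 35 ∣ 35, but 10 ∤ 35.

(←) Suppose 10 ∣ k and 7 ∣ k. Any common multiple of 10 and 7 is a multiple of their lcm; here gcd(10, 7) = 1, so lcm(10, 7) = 10·7 = 70, so 70 ∣ k. Since 35 ∣ 70, it follows that 35 ∣ k.

Only the converse holds.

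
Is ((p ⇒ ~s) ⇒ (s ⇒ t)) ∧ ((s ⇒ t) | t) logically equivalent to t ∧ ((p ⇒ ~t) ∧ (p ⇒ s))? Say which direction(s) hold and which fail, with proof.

(⇒) fails; (⇐) holds.

(⇐) Assume the antecedent. If t is true, the consequent reduces to true regardless of the other variables. If t is false, the antecedent cannot hold. Either way the consequent holds.

(⇒) This fails. Under t = F, p = F, s = F, the left side is true but the right side is false.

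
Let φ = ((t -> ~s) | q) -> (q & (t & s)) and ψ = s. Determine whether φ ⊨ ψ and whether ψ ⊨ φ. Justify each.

[⇒] Assume the antecedent. If t is true, the antecedent forces (t = T, q = F, s = T) or (t = T, q = T, s = T), and s holds there. If t is false, the antecedent cannot hold. Either way s holds.

[⇐] This fails. Under t = F, q = F, s = T, the left side is false but the right side is true.

Only the forward implication holds.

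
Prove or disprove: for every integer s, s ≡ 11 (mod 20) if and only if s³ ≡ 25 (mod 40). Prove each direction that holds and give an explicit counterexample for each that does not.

Neither direction holds.

[⇒] This fails: take s = 11. Then 11 ≡ 11 (mod 20), but 11³ = 1331 ≡ 11 (mod 40), not 25.

[⇐] This fails: take s = 25. Then 25³ = 15625 ≡ 25 (mod 40), yet 25 ≡ 5 (mod 20), not 11.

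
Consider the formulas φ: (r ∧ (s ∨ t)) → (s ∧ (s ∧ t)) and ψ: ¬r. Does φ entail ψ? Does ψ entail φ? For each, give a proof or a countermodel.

(⇒) This fails. Under s = F, t = F, r = T, the left side is true but the right side is false.

(⇐) Assume the antecedent. If s is true, the antecedent forces (s = T, t = F, r = F) or (s = T, t = T, r = F), and (r ∧ (s ∨ t)) → (s ∧ (s ∧ t)) holds there. If s is false, the antecedent forces (s = F, t = F, r = F) or (s = F, t = T, r = F), and (r ∧ (s ∨ t)) → (s ∧ (s ∧ t)) holds there. Either way (r ∧ (s ∨ t)) → (s ∧ (s ∧ t)) holds.

Not equivalent: only (⇐) holds.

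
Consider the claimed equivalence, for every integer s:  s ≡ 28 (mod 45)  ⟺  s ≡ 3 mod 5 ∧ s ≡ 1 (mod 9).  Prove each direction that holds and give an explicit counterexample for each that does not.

Equivalent; both directions hold.

(→) Suppose s ≡ 28 (mod 45); write s = 45j + 28. Since 5 ∣ 45, reducing mod 5 gives s ≡ 28 ≡ 3 (mod 5); since 9 ∣ 45, reducing mod 9 gives s ≡ 28 ≡ 1 (mod 9).

(←) Conversely, if s ≡ 3 (mod 5) and s ≡ 1 (mod 9), then by the Chinese remainder theorem s ≡ 28 (mod 45). This is exactly s ≡ 28 (mod 45).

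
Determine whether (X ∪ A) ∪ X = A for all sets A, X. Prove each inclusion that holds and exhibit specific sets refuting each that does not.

Forward inclusion. This inclusion fails. Take A = ∅, X = {1}; then 1 ∈ (X ∪ A) ∪ X but 1 ∉ A.

Reverse inclusion. Let x ∈ A. Then either x ∈ A and x ∉ X; or x ∈ A ∩ X. In each case x ∈ (X ∪ A) ∪ X, so A ⊆ (X ∪ A) ∪ X.

The sets are not equal: only the reverse inclusion holds.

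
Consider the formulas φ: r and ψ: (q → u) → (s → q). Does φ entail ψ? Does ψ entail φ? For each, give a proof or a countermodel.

(→) This fails. Under u = F, r = T, q = F, s = T, the left side is true but the right side is false.

(←) This fails. Under u = F, r = F, q = F, s = F, the left side is false but the right side is true.

Neither implication holds.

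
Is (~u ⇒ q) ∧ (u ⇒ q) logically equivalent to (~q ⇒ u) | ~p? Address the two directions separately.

Only the forward implication holds.

Forward direction. Assume the antecedent. If u is true, (~q ⇒ u) | ~p reduces to true regardless of the other variables. If u is false, the antecedent forces (u = F, p = F, q = T) or (u = F, p = T, q = T), and (~q ⇒ u) | ~p holds there. Either way (~q ⇒ u) | ~p holds.

Converse. This fails. Under u = F, p = F, q = F, the left side is false but the right side is true.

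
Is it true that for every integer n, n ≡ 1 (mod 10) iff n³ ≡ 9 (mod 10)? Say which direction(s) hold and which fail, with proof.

(⟹) This fails: take n = 1. Then 1 ≡ 1 (mod 10), but 1³ = 1 ≡ 1 (mod 10), not 9.

(⟸) This fails: take n = 9. Then 9³ = 729 ≡ 9 (mod 10), yet 9 ≡ 9 (mod 10), not 1.

(⇒) fails and (⇐) fails.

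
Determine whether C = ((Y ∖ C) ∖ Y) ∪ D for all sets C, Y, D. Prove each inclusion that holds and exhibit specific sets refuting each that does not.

Neither inclusion holds.

(⟹) This inclusion fails. Take C = {1}, Y = ∅, D = ∅; then 1 ∈ C but 1 ∉ ((Y ∖ C) ∖ Y) ∪ D.

(⟸) This inclusion fails. Take C = ∅, Y = ∅, D = {1}; then 1 ∈ ((Y ∖ C) ∖ Y) ∪ D but 1 ∉ C.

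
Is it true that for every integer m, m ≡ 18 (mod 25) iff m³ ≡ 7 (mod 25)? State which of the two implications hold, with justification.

Both implications hold.

Forward direction. Suppose m ≡ 18 (mod 25). Write m = 25j + 18. Then (25j + 18)³ = 15625j³ + 33750j² + 24300j + 5832 = 25(625j³ + 1350j² + 972j + 233) + 7, so m³ ≡ 7 (mod 25).

Converse. Suppose m³ ≡ 7 (mod 25). The only residue r in {0, …, 24} with r³ ≡ 7 (mod 25) is r = 18, so m ≡ 18 (mod 25).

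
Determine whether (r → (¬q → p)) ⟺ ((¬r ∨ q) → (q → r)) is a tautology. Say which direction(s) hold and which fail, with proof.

[⇒] This fails. Under q = T, p = F, r = F, the left side is true but the right side is false.

[⇐] This fails. Under q = F, p = F, r = T, the left side is false but the right side is true.

Neither implication holds.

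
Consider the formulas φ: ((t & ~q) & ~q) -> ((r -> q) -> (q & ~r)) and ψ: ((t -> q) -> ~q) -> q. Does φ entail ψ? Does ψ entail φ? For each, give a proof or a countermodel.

(⇒) This fails. Under t = F, r = F, q = F, the left side is true but the right side is false.

(⇐) Assume the antecedent. If t is true, the antecedent forces (t = T, r = F, q = T) or (t = T, r = T, q = T), and the consequent holds there. If t is false, the consequent reduces to true regardless of the other variables. Either way the consequent holds.

The forward direction fails; the converse holds.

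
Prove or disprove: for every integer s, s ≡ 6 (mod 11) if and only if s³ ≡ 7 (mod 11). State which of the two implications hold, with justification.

(→) Suppose s ≡ 6 (mod 11). Write s = 11j + 6. Then (11j + 6)³ = 1331j³ + 2178j² + 1188j + 216 = 11(121j³ + 198j² + 108j + 19) + 7, so s³ ≡ 7 (mod 11).

(←) For the converse, argue contrapositively. If s ≢ 6 (mod 11), then s is congruent to one of 0, 1, 2, 3, 4, 5, 7, 8, 9, 10 modulo 11, and these give s³ ≡ 0, 1, 8, 5, 9, 4, 2, 6, 3, 10 respectively — never 7.

The biconditional holds.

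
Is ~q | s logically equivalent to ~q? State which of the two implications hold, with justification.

Only the converse holds.

Forward direction. This fails. Under q = T, s = T, the left side is true but the right side is false.

Converse. Assume the antecedent. If q is true, the antecedent cannot hold. If q is false, ~q | s reduces to true regardless of the other variables. Either way ~q | s holds.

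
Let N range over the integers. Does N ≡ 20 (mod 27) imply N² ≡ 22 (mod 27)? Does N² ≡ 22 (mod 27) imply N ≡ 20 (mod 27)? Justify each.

(⟸) This fails: take N = 7. Then 7² = 49 ≡ 22 (mod 27), yet 7 ≡ 7 (mod 27), not 20.

(⟹) Suppose N ≡ 20 (mod 27). Write N = 27j + 20. Then (27j + 20)² = 729j² + 1080j + 400 = 27(27j² + 40j + 14) + 22, so N² ≡ 22 (mod 27).

The forward direction holds; the converse fails.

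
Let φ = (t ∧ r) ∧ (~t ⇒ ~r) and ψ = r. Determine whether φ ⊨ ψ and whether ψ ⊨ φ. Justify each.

(→) Assume the antecedent. If t is true, the antecedent forces (t = T, r = T), and r holds there. If t is false, the antecedent cannot hold. Either way r holds.

(←) This fails. Under t = F, r = T, the left side is false but the right side is true.

The forward direction holds; the converse fails.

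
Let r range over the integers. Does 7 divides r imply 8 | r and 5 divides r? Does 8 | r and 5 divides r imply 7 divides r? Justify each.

(⇒) This fails: take r = 7. Certainly 7 ∣ 7, but 8 ∤ 7.

(⇐) This fails: take r = 40. Both 8 ∣ 40 and 5 ∣ 40, yet 40 is not a multiple of 7 (since 40 = 5·7 + 5), so 7 ∤ 40.

Both directions fail.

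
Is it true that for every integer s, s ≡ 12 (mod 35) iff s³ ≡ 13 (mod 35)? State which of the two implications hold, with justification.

(⟹) Suppose s ≡ 12 (mod 35). Write s = 35j + 12. Then (35j + 12)³ = 42875j³ + 44100j² + 15120j + 1728 = 35(1225j³ + 1260j² + 432j + 49) + 13, so s³ ≡ 13 (mod 35).

(⟸) This fails: take s = 17. Then 17³ = 4913 ≡ 13 (mod 35), yet 17 ≡ 17 (mod 35), not 12.

The forward direction holds; the converse fails.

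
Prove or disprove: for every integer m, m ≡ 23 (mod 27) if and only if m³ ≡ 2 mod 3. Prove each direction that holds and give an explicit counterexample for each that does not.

Only the forward implication holds.

(→) Suppose m ≡ 23 (mod 27). Then m³ ≡ 23³ = 12167 (mod 27), and since 3 ∣ 27, also m³ ≡ 2 (mod 3).

(←) This fails: take m = 2. Then 2³ = 8 ≡ 2 (mod 3), yet 2 ≡ 2 (mod 27), not 23.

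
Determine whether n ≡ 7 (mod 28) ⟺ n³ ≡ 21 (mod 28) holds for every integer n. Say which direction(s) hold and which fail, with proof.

Forward direction. This fails: take n = 7. Then 7 ≡ 7 (mod 28), but 7³ = 343 ≡ 7 (mod 28), not 21.

Converse. This fails: take n = 21. Then 21³ = 9261 ≡ 21 (mod 28), yet 21 ≡ 21 (mod 28), not 7.

(⇒) fails and (⇐) fails.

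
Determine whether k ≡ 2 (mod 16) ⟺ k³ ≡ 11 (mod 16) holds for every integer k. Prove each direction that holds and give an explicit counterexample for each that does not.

Forward direction. This fails: take k = 2. Then 2 ≡ 2 (mod 16), but 2³ = 8 ≡ 8 (mod 16), not 11.

Converse. This fails: take k = 3. Then 3³ = 27 ≡ 11 (mod 16), yet 3 ≡ 3 (mod 16), not 2.

Both directions fail.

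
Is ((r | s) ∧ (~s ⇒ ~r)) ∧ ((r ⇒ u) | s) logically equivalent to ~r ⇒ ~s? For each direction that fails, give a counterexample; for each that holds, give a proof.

(⇒) fails and (⇐) fails.

(→) This fails. Under r = F, s = T, u = F, the left side is true but the right side is false.

(←) This fails. Under r = F, s = F, u = F, the left side is false but the right side is true.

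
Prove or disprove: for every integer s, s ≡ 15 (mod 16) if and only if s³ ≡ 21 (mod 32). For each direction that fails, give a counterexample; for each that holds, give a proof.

(⇒) fails and (⇐) fails.

[⇒] This fails: take s = 15. Then 15 ≡ 15 (mod 16), but 15³ = 3375 ≡ 15 (mod 32), not 21.

[⇐] This fails: take s = 13. Then 13³ = 2197 ≡ 21 (mod 32), yet 13 ≡ 13 (mod 16), not 15.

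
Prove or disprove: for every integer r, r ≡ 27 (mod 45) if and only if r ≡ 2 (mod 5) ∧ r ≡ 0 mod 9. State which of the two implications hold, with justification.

The biconditional holds.

Forward direction. Suppose r ≡ 27 (mod 45); write r = 45j + 27. Since 5 ∣ 45, reducing mod 5 gives r ≡ 27 ≡ 2 (mod 5); since 9 ∣ 45, reducing mod 9 gives r ≡ 27 ≡ 0 (mod 9).

Converse. If r ≡ 2 (mod 5) and r ≡ 0 (mod 9), then by the Chinese remainder theorem r ≡ 27 (mod 45). This is exactly r ≡ 27 (mod 45).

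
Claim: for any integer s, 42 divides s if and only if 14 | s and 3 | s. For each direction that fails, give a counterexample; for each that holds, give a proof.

Forward direction. If 42 ∣ s, write s = 42q. Since 42 = 3·14, s = 14·(3q), so 14 ∣ s; and since 42 = 14·3, s = 3·(14q), so 3 ∣ s.

Converse. Suppose 14 ∣ s and 3 ∣ s. Any common multiple of 14 and 3 is a multiple of their lcm; here gcd(14, 3) = 1, so lcm(14, 3) = 14·3 = 42, so 42 ∣ s.

Both implications hold.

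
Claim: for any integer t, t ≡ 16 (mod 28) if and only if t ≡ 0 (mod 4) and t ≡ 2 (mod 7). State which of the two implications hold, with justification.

Both directions hold; the statement is true.

(⇒) Suppose t ≡ 16 (mod 28); write t = 28j + 16. Since 4 ∣ 28, reducing mod 4 gives t ≡ 16 ≡ 0 (mod 4); since 7 ∣ 28, reducing mod 7 gives t ≡ 16 ≡ 2 (mod 7).

(⇐) Conversely, if t ≡ 0 (mod 4) and t ≡ 2 (mod 7), then by the Chinese remainder theorem t ≡ 16 (mod 28). This is exactly t ≡ 16 (mod 28).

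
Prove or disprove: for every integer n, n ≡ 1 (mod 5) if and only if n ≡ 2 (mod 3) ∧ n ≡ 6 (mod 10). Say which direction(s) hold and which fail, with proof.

(⟹) This fails: n = 1 gives 1 ≡ 1 (mod 5) but 1 ≡ 1 (mod 3), so the conjunction on the right does not hold.

(⟸) Conversely, if n ≡ 2 (mod 3) and n ≡ 6 (mod 10), then by the Chinese remainder theorem n ≡ 26 (mod 30). Since 26 ≡ 1 (mod 5) and 5 ∣ 30, we get n ≡ 1 (mod 5).

The forward direction fails; the converse holds.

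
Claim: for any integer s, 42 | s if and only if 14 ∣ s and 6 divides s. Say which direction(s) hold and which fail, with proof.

Equivalent; both directions hold.

Forward direction. If 42 ∣ s, write s = 42q. Since 42 = 3·14, s = 14·(3q), so 14 ∣ s; and since 42 = 7·6, s = 6·(7q), so 6 ∣ s.

Converse. Suppose 14 ∣ s and 6 ∣ s. Any common multiple of 14 and 6 is a multiple of their lcm; here lcm(14, 6) = 14·6/gcd(14, 6) = 84/2 = 42, so 42 ∣ s.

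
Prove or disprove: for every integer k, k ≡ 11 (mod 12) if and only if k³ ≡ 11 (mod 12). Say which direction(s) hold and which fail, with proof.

Equivalent; both directions hold.

(→) Suppose k ≡ 11 (mod 12). Write k = 12j + 11. Then (12j + 11)³ = 1728j³ + 4752j² + 4356j + 1331 = 12(144j³ + 396j² + 363j + 110) + 11, so k³ ≡ 11 (mod 12).

(←) For the converse, argue contrapositively. If k ≢ 11 (mod 12), then k is congruent to one of 0, 1, 2, 3, 4, 5, 6, 7, 8, 9, 10 modulo 12, and these give k³ ≡ 0, 1, 8, 3, 4, 5, 0, 7, 8, 9, 4 respectively — never 11.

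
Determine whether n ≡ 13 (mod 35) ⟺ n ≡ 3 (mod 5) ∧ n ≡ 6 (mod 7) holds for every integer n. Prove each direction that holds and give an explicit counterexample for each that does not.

The biconditional holds.

(→) Suppose n ≡ 13 (mod 35); write n = 35j + 13. Since 5 ∣ 35, reducing mod 5 gives n ≡ 13 ≡ 3 (mod 5); since 7 ∣ 35, reducing mod 7 gives n ≡ 13 ≡ 6 (mod 7).

(←) Conversely, if n ≡ 3 (mod 5) and n ≡ 6 (mod 7), then by the Chinese remainder theorem n ≡ 13 (mod 35). This is exactly n ≡ 13 (mod 35).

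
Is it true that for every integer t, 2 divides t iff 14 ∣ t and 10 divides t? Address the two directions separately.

(⇒) fails; (⇐) holds.

(⟹) This fails: take t = 2. Certainly 2 ∣ 2, but 14 ∤ 2.

(⟸) Suppose 14 ∣ t and 10 ∣ t. Any common multiple of 14 and 10 is a multiple of their lcm; here lcm(14, 10) = 14·10/gcd(14, 10) = 140/2 = 70, so 70 ∣ t. Since 2 ∣ 70, it follows that 2 ∣ t.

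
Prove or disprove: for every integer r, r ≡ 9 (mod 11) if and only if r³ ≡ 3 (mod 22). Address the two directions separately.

The forward direction fails; the converse holds.

(⟹) This fails: take r = 20. Then 20 ≡ 9 (mod 11), but 20³ = 8000 ≡ 14 (mod 22), not 3.

(⟸) Conversely, the residues r modulo 22 with r³ ≡ 3 (mod 22) are exactly {9}, and each is ≡ 9 (mod 11).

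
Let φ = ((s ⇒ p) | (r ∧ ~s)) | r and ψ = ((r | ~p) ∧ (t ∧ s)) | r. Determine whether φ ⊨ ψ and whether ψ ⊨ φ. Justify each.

(→) This fails. Under t = F, s = F, p = F, r = F, the left side is true but the right side is false.

(←) This fails. Under t = T, s = T, p = F, r = F, the left side is false but the right side is true.

Neither direction holds.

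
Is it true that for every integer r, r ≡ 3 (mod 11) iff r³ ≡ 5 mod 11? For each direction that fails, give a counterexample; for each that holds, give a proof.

(⇐) Suppose r³ ≡ 5 (mod 11). The only residue r in {0, …, 10} with r³ ≡ 5 (mod 11) is r = 3, so r ≡ 3 (mod 11).

(⇒) Suppose r ≡ 3 (mod 11). Write r = 11j + 3. Then (11j + 3)³ = 1331j³ + 1089j² + 297j + 27 = 11(121j³ + 99j² + 27j + 2) + 5, so r³ ≡ 5 (mod 11).

Both implications hold.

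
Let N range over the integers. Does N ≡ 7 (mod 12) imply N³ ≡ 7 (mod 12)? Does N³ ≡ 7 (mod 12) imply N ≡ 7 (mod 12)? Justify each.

[⇒] Suppose N ≡ 7 (mod 12). Write N = 12j + 7. Then (12j + 7)³ = 1728j³ + 3024j² + 1764j + 343 = 12(144j³ + 252j² + 147j + 28) + 7, so N³ ≡ 7 (mod 12).

[⇐] Conversely, suppose N³ ≡ 7 (mod 12). The only residue r in {0, …, 11} with r³ ≡ 7 (mod 12) is r = 7, so N ≡ 7 (mod 12).

Both implications hold.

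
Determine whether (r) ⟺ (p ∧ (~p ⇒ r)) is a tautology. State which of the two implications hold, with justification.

(⇒) This fails. Under r = T, p = F, the left side is true but the right side is false.

(⇐) This fails. Under r = F, p = T, the left side is false but the right side is true.

Neither direction holds.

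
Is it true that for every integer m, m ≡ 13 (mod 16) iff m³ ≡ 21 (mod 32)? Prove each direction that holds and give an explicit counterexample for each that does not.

Not equivalent: only (⇐) holds.

[⇐] The residues r modulo 32 with r³ ≡ 21 (mod 32) are exactly {13}, and each is ≡ 13 (mod 16).

[⇒] This fails: take m = 29. Then 29 ≡ 13 (mod 16), but 29³ = 24389 ≡ 5 (mod 32), not 21.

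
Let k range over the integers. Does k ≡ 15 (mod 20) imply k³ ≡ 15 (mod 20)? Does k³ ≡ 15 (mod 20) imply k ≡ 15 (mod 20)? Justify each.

Both implications hold.

(⇒) Suppose k ≡ 15 (mod 20). Write k = 20j + 15. Then (20j + 15)³ = 8000j³ + 18000j² + 13500j + 3375 = 20(400j³ + 900j² + 675j + 168) + 15, so k³ ≡ 15 (mod 20).

(⇐) Conversely, suppose k³ ≡ 15 (mod 20). The only residue r in {0, …, 19} with r³ ≡ 15 (mod 20) is r = 15, so k ≡ 15 (mod 20).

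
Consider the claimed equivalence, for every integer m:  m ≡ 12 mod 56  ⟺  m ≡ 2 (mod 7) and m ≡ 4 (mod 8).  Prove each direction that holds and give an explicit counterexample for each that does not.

Both directions fail.

Forward direction. This fails: m = 12 gives 12 ≡ 12 (mod 56) but 12 ≡ 5 (mod 7), so the conjunction on the right does not hold.

Converse. This fails: m = 44 satisfies both congruences on the right (44 ≡ 2 mod 7 and 44 ≡ 4 mod 8) yet 44 ≡ 44 (mod 56), not 12.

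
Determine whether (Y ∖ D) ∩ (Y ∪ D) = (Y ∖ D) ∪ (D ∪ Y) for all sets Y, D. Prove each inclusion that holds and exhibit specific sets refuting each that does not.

(⊆) Let x ∈ (Y ∖ D) ∩ (Y ∪ D). Then x ∈ Y and x ∉ D, from which x ∈ (Y ∖ D) ∪ (D ∪ Y).

(⊇) This inclusion fails. Take Y = ∅, D = {1}; then 1 ∈ (Y ∖ D) ∪ (D ∪ Y) but 1 ∉ (Y ∖ D) ∩ (Y ∪ D).

Only the forward inclusion holds.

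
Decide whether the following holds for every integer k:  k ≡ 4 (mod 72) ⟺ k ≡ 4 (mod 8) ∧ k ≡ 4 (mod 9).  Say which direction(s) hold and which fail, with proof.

(⟹) Suppose k ≡ 4 (mod 72); write k = 72j + 4. Since 8 ∣ 72, reducing mod 8 gives k ≡ 4 (mod 8); since 9 ∣ 72, reducing mod 9 gives k ≡ 4 (mod 9).

(⟸) Conversely, if k ≡ 4 (mod 8) and k ≡ 4 (mod 9), then by the Chinese remainder theorem k ≡ 4 (mod 72). This is exactly k ≡ 4 (mod 72).

The biconditional holds.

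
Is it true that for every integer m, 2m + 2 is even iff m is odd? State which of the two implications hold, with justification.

Forward direction. This fails: take m = 6. Then 2m + 2 = 14, which is even, yet m = 6 is even, not odd.

Converse. Suppose m is odd. Since 2 is even, 2m is even for every m, so 2m + 2 has the same parity as 2, which is even. Hence 2m + 2 is even.

Not equivalent: only (⇐) holds.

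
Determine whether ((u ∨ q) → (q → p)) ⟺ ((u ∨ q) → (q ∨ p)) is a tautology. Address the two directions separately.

(→) This fails. Under u = T, p = F, q = F, the left side is true but the right side is false.

(←) This fails. Under u = F, p = F, q = T, the left side is false but the right side is true.

Neither direction holds.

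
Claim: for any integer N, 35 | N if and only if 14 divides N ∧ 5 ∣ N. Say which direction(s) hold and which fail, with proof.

Not equivalent: only (⇐) holds.

(⇒) This fails: take N = 35. Certainly 35 ∣ 35, but 14 ∤ 35.

(⇐) Suppose 14 ∣ N and 5 ∣ N. Any common multiple of 14 and 5 is a multiple of their lcm; here gcd(14, 5) = 1, so lcm(14, 5) = 14·5 = 70, so 70 ∣ N. Since 35 ∣ 70, it follows that 35 ∣ N.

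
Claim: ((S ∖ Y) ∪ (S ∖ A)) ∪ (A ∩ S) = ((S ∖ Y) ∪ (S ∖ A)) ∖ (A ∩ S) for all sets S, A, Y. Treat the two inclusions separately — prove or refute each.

Forward inclusion. This inclusion fails. Take S = {1}, A = {1}, Y = ∅; then 1 ∈ ((S ∖ Y) ∪ (S ∖ A)) ∪ (A ∩ S) but 1 ∉ ((S ∖ Y) ∪ (S ∖ A)) ∖ (A ∩ S).

Reverse inclusion. Let x ∈ ((S ∖ Y) ∪ (S ∖ A)) ∖ (A ∩ S). Then either x ∈ S and x ∉ A, Y; or x ∈ S ∩ Y and x ∉ A. In each case x ∈ ((S ∖ Y) ∪ (S ∖ A)) ∪ (A ∩ S), so ((S ∖ Y) ∪ (S ∖ A)) ∖ (A ∩ S) ⊆ ((S ∖ Y) ∪ (S ∖ A)) ∪ (A ∩ S).

(⊆) fails; (⊇) holds.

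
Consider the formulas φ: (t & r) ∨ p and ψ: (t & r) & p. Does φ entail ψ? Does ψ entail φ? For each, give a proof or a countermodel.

Forward direction. This fails. Under p = T, t = F, r = F, the left side is true but the right side is false.

Converse. Assume the antecedent. If p is true, (t & r) ∨ p reduces to true regardless of the other variables. If p is false, the antecedent cannot hold. Either way (t & r) ∨ p holds.

Not equivalent: only (⇐) holds.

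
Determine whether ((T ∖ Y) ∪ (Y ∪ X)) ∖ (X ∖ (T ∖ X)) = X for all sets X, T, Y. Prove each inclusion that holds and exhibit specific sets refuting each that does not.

Forward inclusion. This inclusion fails. Take X = ∅, T = {1}, Y = ∅; then 1 ∈ ((T ∖ Y) ∪ (Y ∪ X)) ∖ (X ∖ (T ∖ X)) but 1 ∉ X.

Reverse inclusion. This inclusion fails. Take X = {1}, T = ∅, Y = ∅; then 1 ∈ X but 1 ∉ ((T ∖ Y) ∪ (Y ∪ X)) ∖ (X ∖ (T ∖ X)).

Neither inclusion holds.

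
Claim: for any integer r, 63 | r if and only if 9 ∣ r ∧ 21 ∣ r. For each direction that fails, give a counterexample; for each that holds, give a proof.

(⟹) If 63 ∣ r, write r = 63q. Since 63 = 7·9, r = 9·(7q), so 9 ∣ r; and since 63 = 3·21, r = 21·(3q), so 21 ∣ r.

(⟸) Suppose 9 ∣ r and 21 ∣ r. Any common multiple of 9 and 21 is a multiple of their lcm; here lcm(9, 21) = 9·21/gcd(9, 21) = 189/3 = 63, so 63 ∣ r.

Both directions hold.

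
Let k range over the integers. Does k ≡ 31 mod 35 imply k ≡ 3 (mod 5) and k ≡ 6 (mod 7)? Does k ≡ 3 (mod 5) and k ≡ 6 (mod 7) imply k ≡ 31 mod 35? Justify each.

(→) This fails: k = 31 gives 31 ≡ 31 (mod 35) but 31 ≡ 1 (mod 5), so the conjunction on the right does not hold.

(←) This fails: k = 13 satisfies both congruences on the right (13 ≡ 3 mod 5 and 13 ≡ 6 mod 7) yet 13 ≡ 13 (mod 35), not 31.

(⇒) fails and (⇐) fails.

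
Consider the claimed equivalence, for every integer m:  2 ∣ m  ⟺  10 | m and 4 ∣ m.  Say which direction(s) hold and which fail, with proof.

(⇒) This fails: take m = 2. Certainly 2 ∣ 2, but 10 ∤ 2.

(⇐) Suppose 10 ∣ m and 4 ∣ m. Any common multiple of 10 and 4 is a multiple of their lcm; here lcm(10, 4) = 10·4/gcd(10, 4) = 40/2 = 20, so 20 ∣ m. Since 2 ∣ 20, it follows that 2 ∣ m.

The forward direction fails; the converse holds.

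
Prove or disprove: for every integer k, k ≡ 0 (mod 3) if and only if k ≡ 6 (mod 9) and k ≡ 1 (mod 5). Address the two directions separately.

The forward direction fails; the converse holds.

[⇒] This fails: k = 0 gives 0 ≡ 0 (mod 3) but 0 ≡ 0 (mod 9), so the conjunction on the right does not hold.

[⇐] Conversely, if k ≡ 6 (mod 9) and k ≡ 1 (mod 5), then by the Chinese remainder theorem k ≡ 6 (mod 45). Since 6 ≡ 0 (mod 3) and 3 ∣ 45, we get k ≡ 0 (mod 3).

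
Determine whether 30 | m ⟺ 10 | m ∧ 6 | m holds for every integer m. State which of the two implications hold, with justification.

(⟹) If 30 ∣ m, write m = 30q. Since 30 = 3·10, m = 10·(3q), so 10 ∣ m; and since 30 = 5·6, m = 6·(5q), so 6 ∣ m.

(⟸) Suppose 10 ∣ m and 6 ∣ m. Any common multiple of 10 and 6 is a multiple of their lcm; here lcm(10, 6) = 10·6/gcd(10, 6) = 60/2 = 30, so 30 ∣ m.

The biconditional holds.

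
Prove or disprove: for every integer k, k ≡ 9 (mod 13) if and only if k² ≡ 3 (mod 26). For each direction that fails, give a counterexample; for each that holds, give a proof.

(⟹) This fails: take k = 22. Then 22 ≡ 9 (mod 13), but 22² = 484 ≡ 16 (mod 26), not 3.

(⟸) This fails: take k = 17. Then 17² = 289 ≡ 3 (mod 26), yet 17 ≡ 4 (mod 13), not 9.

Both directions fail.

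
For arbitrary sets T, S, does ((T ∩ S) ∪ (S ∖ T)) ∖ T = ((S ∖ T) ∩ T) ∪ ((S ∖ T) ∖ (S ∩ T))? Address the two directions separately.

(⟹) Let x ∈ ((T ∩ S) ∪ (S ∖ T)) ∖ T. Then x ∈ S and x ∉ T, from which x ∈ ((S ∖ T) ∩ T) ∪ ((S ∖ T) ∖ (S ∩ T)).

(⟸) Let x ∈ ((S ∖ T) ∩ T) ∪ ((S ∖ T) ∖ (S ∩ T)). Then x ∈ S and x ∉ T, from which x ∈ ((T ∩ S) ∪ (S ∖ T)) ∖ T.

Both inclusions hold; the sets are equal.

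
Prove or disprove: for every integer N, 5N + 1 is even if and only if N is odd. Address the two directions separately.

The biconditional holds.

(⇒) Suppose 5N + 1 is even. Since 5 is odd, 5N and N have the same parity, so 5N + 1 ≡ N + 1 (mod 2). As 1 is odd, 5N + 1 is even exactly when N is odd. Thus N is odd.

(⇐) Conversely, suppose N is odd; write N = 2j + 1. Then 5N + 1 = 5·(2j + 1) + 1 = 2·5j + 6, which is even.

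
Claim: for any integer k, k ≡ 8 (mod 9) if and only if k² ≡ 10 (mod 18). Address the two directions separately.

[⇒] This fails: take k = 17. Then 17 ≡ 8 (mod 9), but 17² = 289 ≡ 1 (mod 18), not 10.

[⇐] This fails: take k = 10. Then 10² = 100 ≡ 10 (mod 18), yet 10 ≡ 1 (mod 9), not 8.

Both directions fail.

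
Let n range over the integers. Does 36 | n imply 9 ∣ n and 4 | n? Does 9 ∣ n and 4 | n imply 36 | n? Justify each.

(→) If 36 ∣ n, write n = 36q. Since 36 = 4·9, n = 9·(4q), so 9 ∣ n; and since 36 = 9·4, n = 4·(9q), so 4 ∣ n.

(←) Suppose 9 ∣ n and 4 ∣ n. Any common multiple of 9 and 4 is a multiple of their lcm; here gcd(9, 4) = 1, so lcm(9, 4) = 9·4 = 36, so 36 ∣ n.

Both directions hold.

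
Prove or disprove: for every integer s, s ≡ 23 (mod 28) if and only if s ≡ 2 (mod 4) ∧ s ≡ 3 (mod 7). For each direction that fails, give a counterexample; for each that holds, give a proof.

(⟹) This fails: s = 23 gives 23 ≡ 23 (mod 28) but 23 ≡ 3 (mod 4), so the conjunction on the right does not hold.

(⟸) This fails: s = 10 satisfies both congruences on the right (10 ≡ 2 mod 4 and 10 ≡ 3 mod 7) yet 10 ≡ 10 (mod 28), not 23.

Neither direction holds.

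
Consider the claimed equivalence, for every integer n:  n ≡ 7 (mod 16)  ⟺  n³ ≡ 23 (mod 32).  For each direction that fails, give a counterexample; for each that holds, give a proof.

(⇒) This fails: take n = 23. Then 23 ≡ 7 (mod 16), but 23³ = 12167 ≡ 7 (mod 32), not 23.

(⇐) Conversely, the residues r modulo 32 with r³ ≡ 23 (mod 32) are exactly {7}, and each is ≡ 7 (mod 16).

The forward direction fails; the converse holds.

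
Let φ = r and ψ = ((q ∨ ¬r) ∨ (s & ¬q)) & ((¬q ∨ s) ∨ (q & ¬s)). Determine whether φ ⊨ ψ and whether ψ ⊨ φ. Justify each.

Neither direction holds.

[⇒] This fails. Under q = F, r = T, s = F, the left side is true but the right side is false.

[⇐] This fails. Under q = F, r = F, s = F, the left side is false but the right side is true.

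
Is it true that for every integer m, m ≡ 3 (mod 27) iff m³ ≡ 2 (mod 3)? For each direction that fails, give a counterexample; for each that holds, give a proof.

Both directions fail.

(→) This fails: take m = 3. Then 3 ≡ 3 (mod 27), but 3³ = 27 ≡ 0 (mod 3), not 2.

(←) This fails: take m = 2. Then 2³ = 8 ≡ 2 (mod 3), yet 2 ≡ 2 (mod 27), not 3.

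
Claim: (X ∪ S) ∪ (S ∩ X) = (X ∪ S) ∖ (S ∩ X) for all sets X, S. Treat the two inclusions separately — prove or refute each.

(⊆) fails; (⊇) holds.

(⟹) This inclusion fails. Take X = {1}, S = {1}; then 1 ∈ (X ∪ S) ∪ (S ∩ X) but 1 ∉ (X ∪ S) ∖ (S ∩ X).

(⟸) Let x ∈ (X ∪ S) ∖ (S ∩ X). Then either x ∈ X and x ∉ S; or x ∈ S and x ∉ X. In each case x ∈ (X ∪ S) ∪ (S ∩ X), so (X ∪ S) ∖ (S ∩ X) ⊆ (X ∪ S) ∪ (S ∩ X).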